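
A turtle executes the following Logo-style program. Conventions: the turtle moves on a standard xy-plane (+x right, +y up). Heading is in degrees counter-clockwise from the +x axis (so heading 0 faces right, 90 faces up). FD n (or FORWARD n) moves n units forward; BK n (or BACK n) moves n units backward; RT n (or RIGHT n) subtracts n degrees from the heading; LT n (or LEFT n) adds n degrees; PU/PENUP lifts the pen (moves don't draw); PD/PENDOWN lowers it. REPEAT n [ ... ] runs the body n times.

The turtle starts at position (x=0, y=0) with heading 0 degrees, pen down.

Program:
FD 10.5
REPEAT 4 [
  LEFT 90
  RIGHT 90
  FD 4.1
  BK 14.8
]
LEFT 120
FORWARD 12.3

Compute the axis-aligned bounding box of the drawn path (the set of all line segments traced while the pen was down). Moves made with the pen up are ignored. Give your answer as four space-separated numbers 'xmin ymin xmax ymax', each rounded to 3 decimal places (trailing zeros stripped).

Executing turtle program step by step:
Start: pos=(0,0), heading=0, pen down
FD 10.5: (0,0) -> (10.5,0) [heading=0, draw]
REPEAT 4 [
  -- iteration 1/4 --
  LT 90: heading 0 -> 90
  RT 90: heading 90 -> 0
  FD 4.1: (10.5,0) -> (14.6,0) [heading=0, draw]
  BK 14.8: (14.6,0) -> (-0.2,0) [heading=0, draw]
  -- iteration 2/4 --
  LT 90: heading 0 -> 90
  RT 90: heading 90 -> 0
  FD 4.1: (-0.2,0) -> (3.9,0) [heading=0, draw]
  BK 14.8: (3.9,0) -> (-10.9,0) [heading=0, draw]
  -- iteration 3/4 --
  LT 90: heading 0 -> 90
  RT 90: heading 90 -> 0
  FD 4.1: (-10.9,0) -> (-6.8,0) [heading=0, draw]
  BK 14.8: (-6.8,0) -> (-21.6,0) [heading=0, draw]
  -- iteration 4/4 --
  LT 90: heading 0 -> 90
  RT 90: heading 90 -> 0
  FD 4.1: (-21.6,0) -> (-17.5,0) [heading=0, draw]
  BK 14.8: (-17.5,0) -> (-32.3,0) [heading=0, draw]
]
LT 120: heading 0 -> 120
FD 12.3: (-32.3,0) -> (-38.45,10.652) [heading=120, draw]
Final: pos=(-38.45,10.652), heading=120, 10 segment(s) drawn

Segment endpoints: x in {-38.45, -32.3, -21.6, -17.5, -10.9, -6.8, -0.2, 0, 3.9, 10.5, 14.6}, y in {0, 10.652}
xmin=-38.45, ymin=0, xmax=14.6, ymax=10.652

Answer: -38.45 0 14.6 10.652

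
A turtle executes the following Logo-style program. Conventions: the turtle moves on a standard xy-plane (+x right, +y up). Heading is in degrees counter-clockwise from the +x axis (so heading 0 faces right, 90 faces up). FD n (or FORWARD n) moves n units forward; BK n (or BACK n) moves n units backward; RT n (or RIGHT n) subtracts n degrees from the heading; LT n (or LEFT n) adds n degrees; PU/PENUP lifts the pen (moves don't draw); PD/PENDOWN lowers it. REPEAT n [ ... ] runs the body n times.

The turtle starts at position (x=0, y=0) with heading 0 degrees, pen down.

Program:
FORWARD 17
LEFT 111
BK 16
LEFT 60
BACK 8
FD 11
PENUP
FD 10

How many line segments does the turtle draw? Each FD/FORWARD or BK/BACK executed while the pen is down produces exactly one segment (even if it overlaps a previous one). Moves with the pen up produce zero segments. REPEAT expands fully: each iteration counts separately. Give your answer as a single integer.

Answer: 4

Derivation:
Executing turtle program step by step:
Start: pos=(0,0), heading=0, pen down
FD 17: (0,0) -> (17,0) [heading=0, draw]
LT 111: heading 0 -> 111
BK 16: (17,0) -> (22.734,-14.937) [heading=111, draw]
LT 60: heading 111 -> 171
BK 8: (22.734,-14.937) -> (30.635,-16.189) [heading=171, draw]
FD 11: (30.635,-16.189) -> (19.771,-14.468) [heading=171, draw]
PU: pen up
FD 10: (19.771,-14.468) -> (9.894,-12.904) [heading=171, move]
Final: pos=(9.894,-12.904), heading=171, 4 segment(s) drawn
Segments drawn: 4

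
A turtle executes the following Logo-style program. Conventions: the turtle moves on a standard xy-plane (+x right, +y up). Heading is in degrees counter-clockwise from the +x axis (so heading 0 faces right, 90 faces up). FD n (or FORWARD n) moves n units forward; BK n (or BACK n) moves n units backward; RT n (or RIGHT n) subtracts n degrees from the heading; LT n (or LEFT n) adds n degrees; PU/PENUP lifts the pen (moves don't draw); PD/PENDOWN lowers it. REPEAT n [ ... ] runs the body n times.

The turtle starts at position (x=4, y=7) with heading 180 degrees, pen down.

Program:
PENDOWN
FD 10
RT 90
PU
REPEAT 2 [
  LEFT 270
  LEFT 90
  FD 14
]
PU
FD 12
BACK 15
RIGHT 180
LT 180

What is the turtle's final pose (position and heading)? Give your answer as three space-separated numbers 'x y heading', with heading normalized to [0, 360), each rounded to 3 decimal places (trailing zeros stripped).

Answer: -6 32 90

Derivation:
Executing turtle program step by step:
Start: pos=(4,7), heading=180, pen down
PD: pen down
FD 10: (4,7) -> (-6,7) [heading=180, draw]
RT 90: heading 180 -> 90
PU: pen up
REPEAT 2 [
  -- iteration 1/2 --
  LT 270: heading 90 -> 0
  LT 90: heading 0 -> 90
  FD 14: (-6,7) -> (-6,21) [heading=90, move]
  -- iteration 2/2 --
  LT 270: heading 90 -> 0
  LT 90: heading 0 -> 90
  FD 14: (-6,21) -> (-6,35) [heading=90, move]
]
PU: pen up
FD 12: (-6,35) -> (-6,47) [heading=90, move]
BK 15: (-6,47) -> (-6,32) [heading=90, move]
RT 180: heading 90 -> 270
LT 180: heading 270 -> 90
Final: pos=(-6,32), heading=90, 1 segment(s) drawn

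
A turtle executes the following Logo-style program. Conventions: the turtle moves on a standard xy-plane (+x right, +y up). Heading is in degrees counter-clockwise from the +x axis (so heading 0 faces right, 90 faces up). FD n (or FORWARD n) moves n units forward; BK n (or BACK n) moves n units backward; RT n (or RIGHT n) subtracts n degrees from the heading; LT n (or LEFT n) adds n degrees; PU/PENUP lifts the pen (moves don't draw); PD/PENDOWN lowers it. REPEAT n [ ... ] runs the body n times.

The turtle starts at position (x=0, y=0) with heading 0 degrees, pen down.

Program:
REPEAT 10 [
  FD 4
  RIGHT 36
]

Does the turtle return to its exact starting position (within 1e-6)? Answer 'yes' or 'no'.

Executing turtle program step by step:
Start: pos=(0,0), heading=0, pen down
REPEAT 10 [
  -- iteration 1/10 --
  FD 4: (0,0) -> (4,0) [heading=0, draw]
  RT 36: heading 0 -> 324
  -- iteration 2/10 --
  FD 4: (4,0) -> (7.236,-2.351) [heading=324, draw]
  RT 36: heading 324 -> 288
  -- iteration 3/10 --
  FD 4: (7.236,-2.351) -> (8.472,-6.155) [heading=288, draw]
  RT 36: heading 288 -> 252
  -- iteration 4/10 --
  FD 4: (8.472,-6.155) -> (7.236,-9.96) [heading=252, draw]
  RT 36: heading 252 -> 216
  -- iteration 5/10 --
  FD 4: (7.236,-9.96) -> (4,-12.311) [heading=216, draw]
  RT 36: heading 216 -> 180
  -- iteration 6/10 --
  FD 4: (4,-12.311) -> (0,-12.311) [heading=180, draw]
  RT 36: heading 180 -> 144
  -- iteration 7/10 --
  FD 4: (0,-12.311) -> (-3.236,-9.96) [heading=144, draw]
  RT 36: heading 144 -> 108
  -- iteration 8/10 --
  FD 4: (-3.236,-9.96) -> (-4.472,-6.155) [heading=108, draw]
  RT 36: heading 108 -> 72
  -- iteration 9/10 --
  FD 4: (-4.472,-6.155) -> (-3.236,-2.351) [heading=72, draw]
  RT 36: heading 72 -> 36
  -- iteration 10/10 --
  FD 4: (-3.236,-2.351) -> (0,0) [heading=36, draw]
  RT 36: heading 36 -> 0
]
Final: pos=(0,0), heading=0, 10 segment(s) drawn

Start position: (0, 0)
Final position: (0, 0)
Distance = 0; < 1e-6 -> CLOSED

Answer: yes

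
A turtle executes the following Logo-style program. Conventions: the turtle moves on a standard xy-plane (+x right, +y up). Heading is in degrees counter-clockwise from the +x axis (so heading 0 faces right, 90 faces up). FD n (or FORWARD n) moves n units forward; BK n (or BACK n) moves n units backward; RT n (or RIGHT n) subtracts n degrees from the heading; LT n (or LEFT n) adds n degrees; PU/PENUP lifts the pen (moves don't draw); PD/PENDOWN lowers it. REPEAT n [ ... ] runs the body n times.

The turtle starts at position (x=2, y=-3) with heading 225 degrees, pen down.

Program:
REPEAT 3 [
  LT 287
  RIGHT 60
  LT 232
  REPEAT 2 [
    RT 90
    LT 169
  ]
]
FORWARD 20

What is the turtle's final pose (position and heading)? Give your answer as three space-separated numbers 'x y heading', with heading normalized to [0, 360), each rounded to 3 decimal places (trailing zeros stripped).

Answer: 4.091 -22.89 276

Derivation:
Executing turtle program step by step:
Start: pos=(2,-3), heading=225, pen down
REPEAT 3 [
  -- iteration 1/3 --
  LT 287: heading 225 -> 152
  RT 60: heading 152 -> 92
  LT 232: heading 92 -> 324
  REPEAT 2 [
    -- iteration 1/2 --
    RT 90: heading 324 -> 234
    LT 169: heading 234 -> 43
    -- iteration 2/2 --
    RT 90: heading 43 -> 313
    LT 169: heading 313 -> 122
  ]
  -- iteration 2/3 --
  LT 287: heading 122 -> 49
  RT 60: heading 49 -> 349
  LT 232: heading 349 -> 221
  REPEAT 2 [
    -- iteration 1/2 --
    RT 90: heading 221 -> 131
    LT 169: heading 131 -> 300
    -- iteration 2/2 --
    RT 90: heading 300 -> 210
    LT 169: heading 210 -> 19
  ]
  -- iteration 3/3 --
  LT 287: heading 19 -> 306
  RT 60: heading 306 -> 246
  LT 232: heading 246 -> 118
  REPEAT 2 [
    -- iteration 1/2 --
    RT 90: heading 118 -> 28
    LT 169: heading 28 -> 197
    -- iteration 2/2 --
    RT 90: heading 197 -> 107
    LT 169: heading 107 -> 276
  ]
]
FD 20: (2,-3) -> (4.091,-22.89) [heading=276, draw]
Final: pos=(4.091,-22.89), heading=276, 1 segment(s) drawn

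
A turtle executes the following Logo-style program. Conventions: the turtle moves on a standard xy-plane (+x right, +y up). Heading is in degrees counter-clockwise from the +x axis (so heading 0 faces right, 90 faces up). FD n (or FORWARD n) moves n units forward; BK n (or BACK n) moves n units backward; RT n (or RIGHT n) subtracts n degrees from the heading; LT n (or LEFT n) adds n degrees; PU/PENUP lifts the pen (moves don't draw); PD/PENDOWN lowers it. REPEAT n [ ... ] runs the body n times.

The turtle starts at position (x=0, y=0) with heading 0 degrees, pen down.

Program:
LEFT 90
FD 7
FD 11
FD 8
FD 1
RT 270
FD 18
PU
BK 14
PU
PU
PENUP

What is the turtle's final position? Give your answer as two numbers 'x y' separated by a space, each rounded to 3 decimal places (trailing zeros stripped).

Answer: -4 27

Derivation:
Executing turtle program step by step:
Start: pos=(0,0), heading=0, pen down
LT 90: heading 0 -> 90
FD 7: (0,0) -> (0,7) [heading=90, draw]
FD 11: (0,7) -> (0,18) [heading=90, draw]
FD 8: (0,18) -> (0,26) [heading=90, draw]
FD 1: (0,26) -> (0,27) [heading=90, draw]
RT 270: heading 90 -> 180
FD 18: (0,27) -> (-18,27) [heading=180, draw]
PU: pen up
BK 14: (-18,27) -> (-4,27) [heading=180, move]
PU: pen up
PU: pen up
PU: pen up
Final: pos=(-4,27), heading=180, 5 segment(s) drawn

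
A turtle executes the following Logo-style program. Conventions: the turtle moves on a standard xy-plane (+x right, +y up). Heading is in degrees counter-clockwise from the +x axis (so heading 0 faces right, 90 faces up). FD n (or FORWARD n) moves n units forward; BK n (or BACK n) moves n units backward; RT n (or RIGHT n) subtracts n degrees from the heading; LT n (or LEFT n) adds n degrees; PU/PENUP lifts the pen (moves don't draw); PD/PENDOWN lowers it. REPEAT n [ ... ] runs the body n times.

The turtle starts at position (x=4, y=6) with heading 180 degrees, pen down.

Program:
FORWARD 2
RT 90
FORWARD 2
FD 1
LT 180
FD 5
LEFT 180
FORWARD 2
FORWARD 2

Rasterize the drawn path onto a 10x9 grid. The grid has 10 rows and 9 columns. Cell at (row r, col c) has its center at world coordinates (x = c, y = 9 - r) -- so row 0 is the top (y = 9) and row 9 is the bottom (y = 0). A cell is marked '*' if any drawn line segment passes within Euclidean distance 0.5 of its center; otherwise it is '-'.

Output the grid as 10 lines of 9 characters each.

Answer: --*------
--*------
--*------
--***----
--*------
--*------
---------
---------
---------
---------

Derivation:
Segment 0: (4,6) -> (2,6)
Segment 1: (2,6) -> (2,8)
Segment 2: (2,8) -> (2,9)
Segment 3: (2,9) -> (2,4)
Segment 4: (2,4) -> (2,6)
Segment 5: (2,6) -> (2,8)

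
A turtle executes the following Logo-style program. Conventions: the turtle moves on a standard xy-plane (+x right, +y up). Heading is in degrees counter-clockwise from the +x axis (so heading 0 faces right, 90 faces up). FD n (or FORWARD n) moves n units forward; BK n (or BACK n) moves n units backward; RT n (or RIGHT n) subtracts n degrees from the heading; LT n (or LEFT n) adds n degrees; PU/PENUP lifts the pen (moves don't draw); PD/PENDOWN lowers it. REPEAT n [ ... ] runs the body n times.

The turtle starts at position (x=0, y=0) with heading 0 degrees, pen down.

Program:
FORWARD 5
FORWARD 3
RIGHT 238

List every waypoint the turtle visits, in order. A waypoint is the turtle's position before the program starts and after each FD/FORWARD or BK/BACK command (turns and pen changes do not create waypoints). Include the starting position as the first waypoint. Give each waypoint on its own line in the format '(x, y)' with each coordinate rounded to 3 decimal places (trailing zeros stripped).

Executing turtle program step by step:
Start: pos=(0,0), heading=0, pen down
FD 5: (0,0) -> (5,0) [heading=0, draw]
FD 3: (5,0) -> (8,0) [heading=0, draw]
RT 238: heading 0 -> 122
Final: pos=(8,0), heading=122, 2 segment(s) drawn
Waypoints (3 total):
(0, 0)
(5, 0)
(8, 0)

Answer: (0, 0)
(5, 0)
(8, 0)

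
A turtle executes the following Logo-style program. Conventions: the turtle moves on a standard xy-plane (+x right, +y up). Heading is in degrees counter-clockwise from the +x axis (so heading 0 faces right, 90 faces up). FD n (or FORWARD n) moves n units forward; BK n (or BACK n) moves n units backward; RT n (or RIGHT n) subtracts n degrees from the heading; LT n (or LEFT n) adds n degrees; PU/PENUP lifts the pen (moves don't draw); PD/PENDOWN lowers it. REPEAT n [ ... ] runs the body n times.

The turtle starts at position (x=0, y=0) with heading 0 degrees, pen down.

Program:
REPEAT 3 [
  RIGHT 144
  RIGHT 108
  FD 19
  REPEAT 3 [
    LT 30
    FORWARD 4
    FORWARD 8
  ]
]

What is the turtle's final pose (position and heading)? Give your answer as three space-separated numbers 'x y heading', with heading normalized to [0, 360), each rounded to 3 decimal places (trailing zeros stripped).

Executing turtle program step by step:
Start: pos=(0,0), heading=0, pen down
REPEAT 3 [
  -- iteration 1/3 --
  RT 144: heading 0 -> 216
  RT 108: heading 216 -> 108
  FD 19: (0,0) -> (-5.871,18.07) [heading=108, draw]
  REPEAT 3 [
    -- iteration 1/3 --
    LT 30: heading 108 -> 138
    FD 4: (-5.871,18.07) -> (-8.844,20.747) [heading=138, draw]
    FD 8: (-8.844,20.747) -> (-14.789,26.1) [heading=138, draw]
    -- iteration 2/3 --
    LT 30: heading 138 -> 168
    FD 4: (-14.789,26.1) -> (-18.702,26.931) [heading=168, draw]
    FD 8: (-18.702,26.931) -> (-26.527,28.595) [heading=168, draw]
    -- iteration 3/3 --
    LT 30: heading 168 -> 198
    FD 4: (-26.527,28.595) -> (-30.331,27.359) [heading=198, draw]
    FD 8: (-30.331,27.359) -> (-37.94,24.886) [heading=198, draw]
  ]
  -- iteration 2/3 --
  RT 144: heading 198 -> 54
  RT 108: heading 54 -> 306
  FD 19: (-37.94,24.886) -> (-26.772,9.515) [heading=306, draw]
  REPEAT 3 [
    -- iteration 1/3 --
    LT 30: heading 306 -> 336
    FD 4: (-26.772,9.515) -> (-23.117,7.888) [heading=336, draw]
    FD 8: (-23.117,7.888) -> (-15.809,4.634) [heading=336, draw]
    -- iteration 2/3 --
    LT 30: heading 336 -> 6
    FD 4: (-15.809,4.634) -> (-11.831,5.052) [heading=6, draw]
    FD 8: (-11.831,5.052) -> (-3.875,5.889) [heading=6, draw]
    -- iteration 3/3 --
    LT 30: heading 6 -> 36
    FD 4: (-3.875,5.889) -> (-0.639,8.24) [heading=36, draw]
    FD 8: (-0.639,8.24) -> (5.833,12.942) [heading=36, draw]
  ]
  -- iteration 3/3 --
  RT 144: heading 36 -> 252
  RT 108: heading 252 -> 144
  FD 19: (5.833,12.942) -> (-9.538,24.11) [heading=144, draw]
  REPEAT 3 [
    -- iteration 1/3 --
    LT 30: heading 144 -> 174
    FD 4: (-9.538,24.11) -> (-13.516,24.528) [heading=174, draw]
    FD 8: (-13.516,24.528) -> (-21.472,25.364) [heading=174, draw]
    -- iteration 2/3 --
    LT 30: heading 174 -> 204
    FD 4: (-21.472,25.364) -> (-25.126,23.737) [heading=204, draw]
    FD 8: (-25.126,23.737) -> (-32.435,20.483) [heading=204, draw]
    -- iteration 3/3 --
    LT 30: heading 204 -> 234
    FD 4: (-32.435,20.483) -> (-34.786,17.247) [heading=234, draw]
    FD 8: (-34.786,17.247) -> (-39.488,10.775) [heading=234, draw]
  ]
]
Final: pos=(-39.488,10.775), heading=234, 21 segment(s) drawn

Answer: -39.488 10.775 234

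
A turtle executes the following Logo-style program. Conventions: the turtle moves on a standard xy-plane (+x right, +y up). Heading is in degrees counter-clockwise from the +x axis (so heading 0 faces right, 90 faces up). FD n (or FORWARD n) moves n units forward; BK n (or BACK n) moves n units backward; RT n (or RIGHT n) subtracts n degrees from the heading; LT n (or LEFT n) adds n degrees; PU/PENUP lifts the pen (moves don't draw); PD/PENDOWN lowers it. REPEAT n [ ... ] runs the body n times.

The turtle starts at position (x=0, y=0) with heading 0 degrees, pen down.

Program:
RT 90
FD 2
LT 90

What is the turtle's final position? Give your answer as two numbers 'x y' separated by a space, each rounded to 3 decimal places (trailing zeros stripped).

Executing turtle program step by step:
Start: pos=(0,0), heading=0, pen down
RT 90: heading 0 -> 270
FD 2: (0,0) -> (0,-2) [heading=270, draw]
LT 90: heading 270 -> 0
Final: pos=(0,-2), heading=0, 1 segment(s) drawn

Answer: 0 -2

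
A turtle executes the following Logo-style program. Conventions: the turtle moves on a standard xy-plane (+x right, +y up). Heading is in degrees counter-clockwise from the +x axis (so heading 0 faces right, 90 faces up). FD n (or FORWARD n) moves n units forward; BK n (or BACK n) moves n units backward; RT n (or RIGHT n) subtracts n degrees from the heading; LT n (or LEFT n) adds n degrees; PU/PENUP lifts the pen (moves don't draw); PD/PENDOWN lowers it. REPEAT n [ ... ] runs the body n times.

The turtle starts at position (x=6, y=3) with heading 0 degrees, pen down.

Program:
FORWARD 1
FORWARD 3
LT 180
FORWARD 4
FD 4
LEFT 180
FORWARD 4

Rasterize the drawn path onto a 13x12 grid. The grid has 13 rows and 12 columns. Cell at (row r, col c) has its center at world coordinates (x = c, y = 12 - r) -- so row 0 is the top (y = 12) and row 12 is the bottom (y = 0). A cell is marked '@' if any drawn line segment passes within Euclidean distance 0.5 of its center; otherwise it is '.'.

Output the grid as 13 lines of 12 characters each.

Segment 0: (6,3) -> (7,3)
Segment 1: (7,3) -> (10,3)
Segment 2: (10,3) -> (6,3)
Segment 3: (6,3) -> (2,3)
Segment 4: (2,3) -> (6,3)

Answer: ............
............
............
............
............
............
............
............
............
..@@@@@@@@@.
............
............
............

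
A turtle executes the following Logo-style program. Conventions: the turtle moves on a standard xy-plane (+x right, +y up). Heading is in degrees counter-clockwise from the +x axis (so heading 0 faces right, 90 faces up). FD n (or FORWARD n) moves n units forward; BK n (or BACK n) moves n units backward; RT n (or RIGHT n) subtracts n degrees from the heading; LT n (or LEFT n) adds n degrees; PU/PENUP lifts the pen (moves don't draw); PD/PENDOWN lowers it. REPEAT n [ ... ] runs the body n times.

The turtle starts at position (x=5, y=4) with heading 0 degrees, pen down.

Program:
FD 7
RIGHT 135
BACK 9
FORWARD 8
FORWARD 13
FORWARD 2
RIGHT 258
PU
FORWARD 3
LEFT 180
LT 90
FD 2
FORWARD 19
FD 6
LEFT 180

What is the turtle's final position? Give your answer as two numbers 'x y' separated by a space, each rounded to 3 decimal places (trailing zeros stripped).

Executing turtle program step by step:
Start: pos=(5,4), heading=0, pen down
FD 7: (5,4) -> (12,4) [heading=0, draw]
RT 135: heading 0 -> 225
BK 9: (12,4) -> (18.364,10.364) [heading=225, draw]
FD 8: (18.364,10.364) -> (12.707,4.707) [heading=225, draw]
FD 13: (12.707,4.707) -> (3.515,-4.485) [heading=225, draw]
FD 2: (3.515,-4.485) -> (2.101,-5.899) [heading=225, draw]
RT 258: heading 225 -> 327
PU: pen up
FD 3: (2.101,-5.899) -> (4.617,-7.533) [heading=327, move]
LT 180: heading 327 -> 147
LT 90: heading 147 -> 237
FD 2: (4.617,-7.533) -> (3.527,-9.211) [heading=237, move]
FD 19: (3.527,-9.211) -> (-6.821,-25.145) [heading=237, move]
FD 6: (-6.821,-25.145) -> (-10.089,-30.178) [heading=237, move]
LT 180: heading 237 -> 57
Final: pos=(-10.089,-30.178), heading=57, 5 segment(s) drawn

Answer: -10.089 -30.178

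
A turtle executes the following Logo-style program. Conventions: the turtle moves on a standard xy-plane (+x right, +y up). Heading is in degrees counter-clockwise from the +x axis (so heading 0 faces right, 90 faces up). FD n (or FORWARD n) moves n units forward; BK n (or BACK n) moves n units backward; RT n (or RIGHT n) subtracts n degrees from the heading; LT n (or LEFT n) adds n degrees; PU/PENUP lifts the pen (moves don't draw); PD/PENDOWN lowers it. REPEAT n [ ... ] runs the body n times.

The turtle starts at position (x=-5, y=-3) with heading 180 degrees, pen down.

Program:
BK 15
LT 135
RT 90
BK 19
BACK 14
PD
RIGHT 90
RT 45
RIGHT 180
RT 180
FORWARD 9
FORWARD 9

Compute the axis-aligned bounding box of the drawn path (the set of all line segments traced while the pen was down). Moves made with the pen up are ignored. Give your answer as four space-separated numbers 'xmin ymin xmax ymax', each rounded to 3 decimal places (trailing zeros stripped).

Executing turtle program step by step:
Start: pos=(-5,-3), heading=180, pen down
BK 15: (-5,-3) -> (10,-3) [heading=180, draw]
LT 135: heading 180 -> 315
RT 90: heading 315 -> 225
BK 19: (10,-3) -> (23.435,10.435) [heading=225, draw]
BK 14: (23.435,10.435) -> (33.335,20.335) [heading=225, draw]
PD: pen down
RT 90: heading 225 -> 135
RT 45: heading 135 -> 90
RT 180: heading 90 -> 270
RT 180: heading 270 -> 90
FD 9: (33.335,20.335) -> (33.335,29.335) [heading=90, draw]
FD 9: (33.335,29.335) -> (33.335,38.335) [heading=90, draw]
Final: pos=(33.335,38.335), heading=90, 5 segment(s) drawn

Segment endpoints: x in {-5, 10, 23.435, 33.335}, y in {-3, -3, 10.435, 20.335, 29.335, 38.335}
xmin=-5, ymin=-3, xmax=33.335, ymax=38.335

Answer: -5 -3 33.335 38.335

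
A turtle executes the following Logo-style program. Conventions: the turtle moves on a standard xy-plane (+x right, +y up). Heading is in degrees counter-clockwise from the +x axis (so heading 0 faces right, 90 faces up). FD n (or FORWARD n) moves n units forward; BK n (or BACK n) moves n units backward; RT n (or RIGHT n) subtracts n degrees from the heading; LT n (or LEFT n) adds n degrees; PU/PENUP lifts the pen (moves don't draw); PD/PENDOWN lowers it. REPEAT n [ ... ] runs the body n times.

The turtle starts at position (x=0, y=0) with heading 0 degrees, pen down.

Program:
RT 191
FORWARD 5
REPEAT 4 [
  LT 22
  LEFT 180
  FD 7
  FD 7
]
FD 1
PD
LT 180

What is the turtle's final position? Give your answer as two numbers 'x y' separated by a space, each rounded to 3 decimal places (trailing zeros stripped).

Answer: 1.749 -7.147

Derivation:
Executing turtle program step by step:
Start: pos=(0,0), heading=0, pen down
RT 191: heading 0 -> 169
FD 5: (0,0) -> (-4.908,0.954) [heading=169, draw]
REPEAT 4 [
  -- iteration 1/4 --
  LT 22: heading 169 -> 191
  LT 180: heading 191 -> 11
  FD 7: (-4.908,0.954) -> (1.963,2.29) [heading=11, draw]
  FD 7: (1.963,2.29) -> (8.835,3.625) [heading=11, draw]
  -- iteration 2/4 --
  LT 22: heading 11 -> 33
  LT 180: heading 33 -> 213
  FD 7: (8.835,3.625) -> (2.964,-0.187) [heading=213, draw]
  FD 7: (2.964,-0.187) -> (-2.907,-4) [heading=213, draw]
  -- iteration 3/4 --
  LT 22: heading 213 -> 235
  LT 180: heading 235 -> 55
  FD 7: (-2.907,-4) -> (1.108,1.734) [heading=55, draw]
  FD 7: (1.108,1.734) -> (5.123,7.469) [heading=55, draw]
  -- iteration 4/4 --
  LT 22: heading 55 -> 77
  LT 180: heading 77 -> 257
  FD 7: (5.123,7.469) -> (3.549,0.648) [heading=257, draw]
  FD 7: (3.549,0.648) -> (1.974,-6.173) [heading=257, draw]
]
FD 1: (1.974,-6.173) -> (1.749,-7.147) [heading=257, draw]
PD: pen down
LT 180: heading 257 -> 77
Final: pos=(1.749,-7.147), heading=77, 10 segment(s) drawn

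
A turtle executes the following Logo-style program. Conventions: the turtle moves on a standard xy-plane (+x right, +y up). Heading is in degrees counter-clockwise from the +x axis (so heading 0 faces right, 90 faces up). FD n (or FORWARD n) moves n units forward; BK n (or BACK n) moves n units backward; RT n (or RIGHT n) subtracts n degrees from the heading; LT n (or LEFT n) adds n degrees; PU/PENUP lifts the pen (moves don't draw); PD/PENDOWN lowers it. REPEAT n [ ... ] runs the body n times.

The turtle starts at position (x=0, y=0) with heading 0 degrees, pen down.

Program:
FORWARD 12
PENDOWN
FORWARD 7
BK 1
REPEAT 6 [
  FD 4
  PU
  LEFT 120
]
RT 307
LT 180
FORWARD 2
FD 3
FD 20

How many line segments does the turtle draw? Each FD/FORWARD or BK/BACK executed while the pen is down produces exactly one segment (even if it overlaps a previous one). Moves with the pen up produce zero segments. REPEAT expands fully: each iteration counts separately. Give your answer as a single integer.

Answer: 4

Derivation:
Executing turtle program step by step:
Start: pos=(0,0), heading=0, pen down
FD 12: (0,0) -> (12,0) [heading=0, draw]
PD: pen down
FD 7: (12,0) -> (19,0) [heading=0, draw]
BK 1: (19,0) -> (18,0) [heading=0, draw]
REPEAT 6 [
  -- iteration 1/6 --
  FD 4: (18,0) -> (22,0) [heading=0, draw]
  PU: pen up
  LT 120: heading 0 -> 120
  -- iteration 2/6 --
  FD 4: (22,0) -> (20,3.464) [heading=120, move]
  PU: pen up
  LT 120: heading 120 -> 240
  -- iteration 3/6 --
  FD 4: (20,3.464) -> (18,0) [heading=240, move]
  PU: pen up
  LT 120: heading 240 -> 0
  -- iteration 4/6 --
  FD 4: (18,0) -> (22,0) [heading=0, move]
  PU: pen up
  LT 120: heading 0 -> 120
  -- iteration 5/6 --
  FD 4: (22,0) -> (20,3.464) [heading=120, move]
  PU: pen up
  LT 120: heading 120 -> 240
  -- iteration 6/6 --
  FD 4: (20,3.464) -> (18,0) [heading=240, move]
  PU: pen up
  LT 120: heading 240 -> 0
]
RT 307: heading 0 -> 53
LT 180: heading 53 -> 233
FD 2: (18,0) -> (16.796,-1.597) [heading=233, move]
FD 3: (16.796,-1.597) -> (14.991,-3.993) [heading=233, move]
FD 20: (14.991,-3.993) -> (2.955,-19.966) [heading=233, move]
Final: pos=(2.955,-19.966), heading=233, 4 segment(s) drawn
Segments drawn: 4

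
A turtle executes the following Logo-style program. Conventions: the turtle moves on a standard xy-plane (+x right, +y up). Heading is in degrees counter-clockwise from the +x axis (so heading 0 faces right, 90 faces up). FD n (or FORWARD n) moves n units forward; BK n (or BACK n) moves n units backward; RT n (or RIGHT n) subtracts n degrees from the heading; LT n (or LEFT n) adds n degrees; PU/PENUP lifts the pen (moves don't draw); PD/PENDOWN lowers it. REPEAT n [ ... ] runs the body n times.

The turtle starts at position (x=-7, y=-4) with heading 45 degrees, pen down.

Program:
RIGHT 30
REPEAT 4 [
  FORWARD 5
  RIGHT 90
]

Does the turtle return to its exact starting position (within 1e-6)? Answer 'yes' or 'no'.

Executing turtle program step by step:
Start: pos=(-7,-4), heading=45, pen down
RT 30: heading 45 -> 15
REPEAT 4 [
  -- iteration 1/4 --
  FD 5: (-7,-4) -> (-2.17,-2.706) [heading=15, draw]
  RT 90: heading 15 -> 285
  -- iteration 2/4 --
  FD 5: (-2.17,-2.706) -> (-0.876,-7.536) [heading=285, draw]
  RT 90: heading 285 -> 195
  -- iteration 3/4 --
  FD 5: (-0.876,-7.536) -> (-5.706,-8.83) [heading=195, draw]
  RT 90: heading 195 -> 105
  -- iteration 4/4 --
  FD 5: (-5.706,-8.83) -> (-7,-4) [heading=105, draw]
  RT 90: heading 105 -> 15
]
Final: pos=(-7,-4), heading=15, 4 segment(s) drawn

Start position: (-7, -4)
Final position: (-7, -4)
Distance = 0; < 1e-6 -> CLOSED

Answer: yes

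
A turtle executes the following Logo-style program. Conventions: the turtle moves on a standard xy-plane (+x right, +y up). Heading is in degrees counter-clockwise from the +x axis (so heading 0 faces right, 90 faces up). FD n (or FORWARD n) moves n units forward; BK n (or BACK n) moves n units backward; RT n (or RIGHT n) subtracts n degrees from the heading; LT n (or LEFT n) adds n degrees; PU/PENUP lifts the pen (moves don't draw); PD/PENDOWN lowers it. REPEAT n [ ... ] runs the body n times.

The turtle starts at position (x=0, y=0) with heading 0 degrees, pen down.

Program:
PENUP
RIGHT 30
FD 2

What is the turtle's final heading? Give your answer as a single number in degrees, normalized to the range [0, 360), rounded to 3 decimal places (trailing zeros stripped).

Executing turtle program step by step:
Start: pos=(0,0), heading=0, pen down
PU: pen up
RT 30: heading 0 -> 330
FD 2: (0,0) -> (1.732,-1) [heading=330, move]
Final: pos=(1.732,-1), heading=330, 0 segment(s) drawn

Answer: 330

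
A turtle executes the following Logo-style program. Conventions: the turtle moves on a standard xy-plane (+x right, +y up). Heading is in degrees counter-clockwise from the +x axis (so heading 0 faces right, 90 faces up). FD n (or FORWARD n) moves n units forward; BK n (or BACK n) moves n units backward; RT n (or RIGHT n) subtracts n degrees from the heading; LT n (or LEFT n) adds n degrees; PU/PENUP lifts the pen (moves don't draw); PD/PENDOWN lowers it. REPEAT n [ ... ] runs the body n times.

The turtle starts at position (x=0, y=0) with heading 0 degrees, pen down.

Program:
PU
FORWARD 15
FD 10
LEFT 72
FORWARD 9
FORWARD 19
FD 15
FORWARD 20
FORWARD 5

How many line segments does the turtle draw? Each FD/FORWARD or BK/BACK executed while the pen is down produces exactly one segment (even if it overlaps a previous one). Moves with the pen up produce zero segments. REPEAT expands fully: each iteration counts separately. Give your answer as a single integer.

Answer: 0

Derivation:
Executing turtle program step by step:
Start: pos=(0,0), heading=0, pen down
PU: pen up
FD 15: (0,0) -> (15,0) [heading=0, move]
FD 10: (15,0) -> (25,0) [heading=0, move]
LT 72: heading 0 -> 72
FD 9: (25,0) -> (27.781,8.56) [heading=72, move]
FD 19: (27.781,8.56) -> (33.652,26.63) [heading=72, move]
FD 15: (33.652,26.63) -> (38.288,40.895) [heading=72, move]
FD 20: (38.288,40.895) -> (44.468,59.917) [heading=72, move]
FD 5: (44.468,59.917) -> (46.013,64.672) [heading=72, move]
Final: pos=(46.013,64.672), heading=72, 0 segment(s) drawn
Segments drawn: 0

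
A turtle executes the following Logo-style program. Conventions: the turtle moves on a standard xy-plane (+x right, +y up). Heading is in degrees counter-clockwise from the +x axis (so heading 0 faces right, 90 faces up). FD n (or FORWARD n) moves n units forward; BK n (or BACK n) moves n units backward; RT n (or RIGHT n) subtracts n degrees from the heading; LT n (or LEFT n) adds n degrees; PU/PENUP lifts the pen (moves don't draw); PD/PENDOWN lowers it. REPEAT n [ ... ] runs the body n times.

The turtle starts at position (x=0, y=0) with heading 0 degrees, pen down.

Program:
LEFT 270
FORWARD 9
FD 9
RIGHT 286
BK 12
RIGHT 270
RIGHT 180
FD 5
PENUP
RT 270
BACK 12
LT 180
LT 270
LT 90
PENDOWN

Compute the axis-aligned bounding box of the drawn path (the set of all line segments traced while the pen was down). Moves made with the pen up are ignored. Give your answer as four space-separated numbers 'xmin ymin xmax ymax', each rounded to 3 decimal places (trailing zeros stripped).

Answer: -12.913 -19.499 0 0

Derivation:
Executing turtle program step by step:
Start: pos=(0,0), heading=0, pen down
LT 270: heading 0 -> 270
FD 9: (0,0) -> (0,-9) [heading=270, draw]
FD 9: (0,-9) -> (0,-18) [heading=270, draw]
RT 286: heading 270 -> 344
BK 12: (0,-18) -> (-11.535,-14.692) [heading=344, draw]
RT 270: heading 344 -> 74
RT 180: heading 74 -> 254
FD 5: (-11.535,-14.692) -> (-12.913,-19.499) [heading=254, draw]
PU: pen up
RT 270: heading 254 -> 344
BK 12: (-12.913,-19.499) -> (-24.448,-16.191) [heading=344, move]
LT 180: heading 344 -> 164
LT 270: heading 164 -> 74
LT 90: heading 74 -> 164
PD: pen down
Final: pos=(-24.448,-16.191), heading=164, 4 segment(s) drawn

Segment endpoints: x in {-12.913, -11.535, 0, 0, 0}, y in {-19.499, -18, -14.692, -9, 0}
xmin=-12.913, ymin=-19.499, xmax=0, ymax=0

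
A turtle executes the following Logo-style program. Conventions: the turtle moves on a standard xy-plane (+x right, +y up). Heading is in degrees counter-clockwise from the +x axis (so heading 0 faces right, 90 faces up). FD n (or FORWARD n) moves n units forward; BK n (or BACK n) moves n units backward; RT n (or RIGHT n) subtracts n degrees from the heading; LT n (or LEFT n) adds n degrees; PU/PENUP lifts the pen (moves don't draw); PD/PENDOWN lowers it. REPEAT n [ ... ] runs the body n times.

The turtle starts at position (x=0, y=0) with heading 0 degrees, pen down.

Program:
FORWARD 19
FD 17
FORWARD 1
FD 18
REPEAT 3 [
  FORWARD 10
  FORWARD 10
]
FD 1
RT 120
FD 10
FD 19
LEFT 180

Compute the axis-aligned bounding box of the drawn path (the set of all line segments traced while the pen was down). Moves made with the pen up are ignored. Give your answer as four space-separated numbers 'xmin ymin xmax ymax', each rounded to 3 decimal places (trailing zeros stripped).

Answer: 0 -25.115 116 0

Derivation:
Executing turtle program step by step:
Start: pos=(0,0), heading=0, pen down
FD 19: (0,0) -> (19,0) [heading=0, draw]
FD 17: (19,0) -> (36,0) [heading=0, draw]
FD 1: (36,0) -> (37,0) [heading=0, draw]
FD 18: (37,0) -> (55,0) [heading=0, draw]
REPEAT 3 [
  -- iteration 1/3 --
  FD 10: (55,0) -> (65,0) [heading=0, draw]
  FD 10: (65,0) -> (75,0) [heading=0, draw]
  -- iteration 2/3 --
  FD 10: (75,0) -> (85,0) [heading=0, draw]
  FD 10: (85,0) -> (95,0) [heading=0, draw]
  -- iteration 3/3 --
  FD 10: (95,0) -> (105,0) [heading=0, draw]
  FD 10: (105,0) -> (115,0) [heading=0, draw]
]
FD 1: (115,0) -> (116,0) [heading=0, draw]
RT 120: heading 0 -> 240
FD 10: (116,0) -> (111,-8.66) [heading=240, draw]
FD 19: (111,-8.66) -> (101.5,-25.115) [heading=240, draw]
LT 180: heading 240 -> 60
Final: pos=(101.5,-25.115), heading=60, 13 segment(s) drawn

Segment endpoints: x in {0, 19, 36, 37, 55, 65, 75, 85, 95, 101.5, 105, 111, 115, 116}, y in {-25.115, -8.66, 0}
xmin=0, ymin=-25.115, xmax=116, ymax=0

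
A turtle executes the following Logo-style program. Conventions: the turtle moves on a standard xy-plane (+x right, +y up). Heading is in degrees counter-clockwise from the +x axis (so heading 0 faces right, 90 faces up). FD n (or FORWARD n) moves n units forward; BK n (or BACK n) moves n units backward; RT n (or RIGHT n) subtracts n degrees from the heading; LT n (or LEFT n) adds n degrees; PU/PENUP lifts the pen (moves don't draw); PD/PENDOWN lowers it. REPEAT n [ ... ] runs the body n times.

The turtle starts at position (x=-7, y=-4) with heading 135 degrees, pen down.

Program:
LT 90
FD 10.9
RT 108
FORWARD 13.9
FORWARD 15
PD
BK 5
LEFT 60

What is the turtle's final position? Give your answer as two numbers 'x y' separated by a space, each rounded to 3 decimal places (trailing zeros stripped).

Executing turtle program step by step:
Start: pos=(-7,-4), heading=135, pen down
LT 90: heading 135 -> 225
FD 10.9: (-7,-4) -> (-14.707,-11.707) [heading=225, draw]
RT 108: heading 225 -> 117
FD 13.9: (-14.707,-11.707) -> (-21.018,0.678) [heading=117, draw]
FD 15: (-21.018,0.678) -> (-27.828,14.043) [heading=117, draw]
PD: pen down
BK 5: (-27.828,14.043) -> (-25.558,9.588) [heading=117, draw]
LT 60: heading 117 -> 177
Final: pos=(-25.558,9.588), heading=177, 4 segment(s) drawn

Answer: -25.558 9.588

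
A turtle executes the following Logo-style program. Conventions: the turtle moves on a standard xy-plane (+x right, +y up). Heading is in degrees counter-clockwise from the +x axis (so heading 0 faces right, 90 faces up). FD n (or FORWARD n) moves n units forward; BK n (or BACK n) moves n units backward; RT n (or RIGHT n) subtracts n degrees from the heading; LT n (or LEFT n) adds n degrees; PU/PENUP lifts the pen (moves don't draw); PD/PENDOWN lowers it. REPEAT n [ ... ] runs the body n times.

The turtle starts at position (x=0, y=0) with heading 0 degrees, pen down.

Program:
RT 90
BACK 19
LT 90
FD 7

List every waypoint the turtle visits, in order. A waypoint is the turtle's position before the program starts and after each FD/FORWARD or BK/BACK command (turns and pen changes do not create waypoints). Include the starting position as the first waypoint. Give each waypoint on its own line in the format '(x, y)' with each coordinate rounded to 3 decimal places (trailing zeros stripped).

Answer: (0, 0)
(0, 19)
(7, 19)

Derivation:
Executing turtle program step by step:
Start: pos=(0,0), heading=0, pen down
RT 90: heading 0 -> 270
BK 19: (0,0) -> (0,19) [heading=270, draw]
LT 90: heading 270 -> 0
FD 7: (0,19) -> (7,19) [heading=0, draw]
Final: pos=(7,19), heading=0, 2 segment(s) drawn
Waypoints (3 total):
(0, 0)
(0, 19)
(7, 19)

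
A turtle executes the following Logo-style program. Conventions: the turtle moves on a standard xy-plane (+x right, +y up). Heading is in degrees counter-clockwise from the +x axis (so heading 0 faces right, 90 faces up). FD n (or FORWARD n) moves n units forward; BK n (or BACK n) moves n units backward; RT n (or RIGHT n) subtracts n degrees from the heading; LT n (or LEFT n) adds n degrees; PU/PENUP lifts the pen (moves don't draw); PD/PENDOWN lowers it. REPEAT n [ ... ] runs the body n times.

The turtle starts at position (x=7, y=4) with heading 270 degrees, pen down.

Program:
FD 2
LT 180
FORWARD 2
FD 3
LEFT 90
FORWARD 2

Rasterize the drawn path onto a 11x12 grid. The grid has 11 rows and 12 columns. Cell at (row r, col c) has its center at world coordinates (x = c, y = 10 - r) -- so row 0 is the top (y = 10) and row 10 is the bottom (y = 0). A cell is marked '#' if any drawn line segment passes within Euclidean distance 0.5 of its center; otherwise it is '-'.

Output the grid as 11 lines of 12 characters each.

Segment 0: (7,4) -> (7,2)
Segment 1: (7,2) -> (7,4)
Segment 2: (7,4) -> (7,7)
Segment 3: (7,7) -> (5,7)

Answer: ------------
------------
------------
-----###----
-------#----
-------#----
-------#----
-------#----
-------#----
------------
------------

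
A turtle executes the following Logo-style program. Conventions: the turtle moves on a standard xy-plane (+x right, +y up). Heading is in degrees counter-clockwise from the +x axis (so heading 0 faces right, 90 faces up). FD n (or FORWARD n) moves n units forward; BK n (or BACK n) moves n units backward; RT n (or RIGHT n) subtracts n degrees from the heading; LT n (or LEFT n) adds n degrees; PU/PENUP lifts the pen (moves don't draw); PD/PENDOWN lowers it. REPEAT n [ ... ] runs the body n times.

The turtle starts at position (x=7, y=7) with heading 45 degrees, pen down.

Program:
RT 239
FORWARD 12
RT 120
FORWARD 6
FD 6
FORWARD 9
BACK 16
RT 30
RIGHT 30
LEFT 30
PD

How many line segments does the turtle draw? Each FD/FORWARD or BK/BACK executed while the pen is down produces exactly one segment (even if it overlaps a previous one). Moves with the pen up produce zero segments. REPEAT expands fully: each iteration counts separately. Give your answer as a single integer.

Answer: 5

Derivation:
Executing turtle program step by step:
Start: pos=(7,7), heading=45, pen down
RT 239: heading 45 -> 166
FD 12: (7,7) -> (-4.644,9.903) [heading=166, draw]
RT 120: heading 166 -> 46
FD 6: (-4.644,9.903) -> (-0.476,14.219) [heading=46, draw]
FD 6: (-0.476,14.219) -> (3.692,18.535) [heading=46, draw]
FD 9: (3.692,18.535) -> (9.944,25.009) [heading=46, draw]
BK 16: (9.944,25.009) -> (-1.17,13.5) [heading=46, draw]
RT 30: heading 46 -> 16
RT 30: heading 16 -> 346
LT 30: heading 346 -> 16
PD: pen down
Final: pos=(-1.17,13.5), heading=16, 5 segment(s) drawn
Segments drawn: 5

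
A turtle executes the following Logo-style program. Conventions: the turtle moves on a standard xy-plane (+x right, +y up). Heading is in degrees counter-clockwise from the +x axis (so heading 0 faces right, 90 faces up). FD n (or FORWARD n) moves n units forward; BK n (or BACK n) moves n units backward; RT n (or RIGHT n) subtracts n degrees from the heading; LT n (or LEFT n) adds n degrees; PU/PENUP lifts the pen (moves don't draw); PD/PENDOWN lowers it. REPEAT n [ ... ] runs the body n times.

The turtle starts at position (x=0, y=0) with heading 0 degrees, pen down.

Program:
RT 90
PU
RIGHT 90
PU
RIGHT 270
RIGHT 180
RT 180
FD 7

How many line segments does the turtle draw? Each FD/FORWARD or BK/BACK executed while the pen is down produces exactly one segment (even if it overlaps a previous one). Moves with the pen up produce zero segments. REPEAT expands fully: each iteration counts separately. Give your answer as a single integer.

Answer: 0

Derivation:
Executing turtle program step by step:
Start: pos=(0,0), heading=0, pen down
RT 90: heading 0 -> 270
PU: pen up
RT 90: heading 270 -> 180
PU: pen up
RT 270: heading 180 -> 270
RT 180: heading 270 -> 90
RT 180: heading 90 -> 270
FD 7: (0,0) -> (0,-7) [heading=270, move]
Final: pos=(0,-7), heading=270, 0 segment(s) drawn
Segments drawn: 0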